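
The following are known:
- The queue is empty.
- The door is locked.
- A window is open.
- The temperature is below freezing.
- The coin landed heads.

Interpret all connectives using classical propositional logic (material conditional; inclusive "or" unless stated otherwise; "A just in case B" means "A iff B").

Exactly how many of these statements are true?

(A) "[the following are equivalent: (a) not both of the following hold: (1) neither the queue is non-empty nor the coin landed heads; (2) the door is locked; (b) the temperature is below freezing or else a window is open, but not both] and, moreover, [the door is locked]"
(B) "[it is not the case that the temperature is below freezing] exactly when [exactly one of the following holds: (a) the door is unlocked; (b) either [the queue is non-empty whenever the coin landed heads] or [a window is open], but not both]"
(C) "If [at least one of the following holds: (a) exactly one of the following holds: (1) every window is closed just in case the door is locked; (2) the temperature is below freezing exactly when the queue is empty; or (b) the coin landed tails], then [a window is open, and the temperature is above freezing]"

0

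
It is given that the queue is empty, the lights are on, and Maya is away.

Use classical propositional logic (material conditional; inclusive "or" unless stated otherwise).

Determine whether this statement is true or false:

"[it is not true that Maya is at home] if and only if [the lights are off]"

Let R = "Maya is at home" (F), Q = "the lights are on" (T).
Formalization: ¬R ↔ ¬Q

¬R = ¬F = T
¬Q = ¬T = F
¬R ↔ ¬Q = T ↔ F = F

The statement is false.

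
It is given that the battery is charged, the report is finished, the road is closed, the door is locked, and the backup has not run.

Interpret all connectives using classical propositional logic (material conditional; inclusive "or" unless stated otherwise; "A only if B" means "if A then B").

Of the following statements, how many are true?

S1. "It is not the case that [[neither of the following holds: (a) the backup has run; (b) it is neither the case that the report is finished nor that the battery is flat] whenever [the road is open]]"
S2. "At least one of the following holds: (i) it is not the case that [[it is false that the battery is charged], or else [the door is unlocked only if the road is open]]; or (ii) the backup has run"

0

Let L = "the road is closed" (T), N = "the backup has run" (F), V = "the report is finished" (T), K = "the battery is charged" (T), D = "the door is locked" (T).

S1: Parsed as ~(~L -> (N nor (V nor ~K)))

~L = ~T = F
~K = ~T = F
V nor ~K = T nor F = F
N nor (V nor ~K) = F nor F = T
~L -> (N nor (V nor ~K)) = F -> T = T
~(~L -> (N nor (V nor ~K))) = ~T = F
So S1 is false.

S2: Parsed as ~(~K | (~D -> ~L)) | N

~K = ~T = F
~D = ~T = F
~L = ~T = F
~D -> ~L = F -> F = T
~K | (~D -> ~L) = F | T = T
~(~K | (~D -> ~L)) = ~T = F
~(~K | (~D -> ~L)) | N = F | F = F
Hence S2 is false.

Count: 0.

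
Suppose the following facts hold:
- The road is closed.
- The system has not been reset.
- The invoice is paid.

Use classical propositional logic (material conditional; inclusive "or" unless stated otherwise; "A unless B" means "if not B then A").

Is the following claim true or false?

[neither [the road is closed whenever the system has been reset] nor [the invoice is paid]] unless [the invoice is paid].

Let N = "the system has been reset" (False), V = "the road is closed" (True), M = "the invoice is paid" (True).
Formalization: ((N -> V) nor M) or M

N -> V = False -> True = True
(N -> V) nor M = True nor True = False
((N -> V) nor M) or M = False or True = True

The statement is true.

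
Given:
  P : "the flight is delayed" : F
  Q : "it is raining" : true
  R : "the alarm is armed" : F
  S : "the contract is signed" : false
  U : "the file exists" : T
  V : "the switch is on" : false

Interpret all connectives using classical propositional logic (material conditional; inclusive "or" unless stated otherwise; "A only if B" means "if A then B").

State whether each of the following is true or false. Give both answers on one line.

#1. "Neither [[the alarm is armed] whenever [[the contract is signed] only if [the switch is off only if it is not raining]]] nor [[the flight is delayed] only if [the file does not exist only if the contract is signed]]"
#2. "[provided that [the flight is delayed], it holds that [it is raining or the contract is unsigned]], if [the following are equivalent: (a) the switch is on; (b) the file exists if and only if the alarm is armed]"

#1 False / #2 True

#1: In symbols: ((S -> (not V -> not Q)) -> R) nor (P -> (not U -> S))

not V = not False = True
not Q = not True = False
not V -> not Q = True -> False = False
S -> (not V -> not Q) = False -> False = True
(S -> (not V -> not Q)) -> R = True -> False = False
not U = not True = False
not U -> S = False -> False = True
P -> (not U -> S) = False -> True = True
((S -> (not V -> not Q)) -> R) nor (P -> (not U -> S)) = False nor True = False
So #1 is false.

#2: Parsed as (V iff (U iff R)) -> (P -> (Q or not S))

U iff R = True iff False = False
V iff (U iff R) = False iff False = True
not S = not False = True
Q or not S = True or True = True
P -> (Q or not S) = False -> True = True
(V iff (U iff R)) -> (P -> (Q or not S)) = True -> True = True
Hence #2 is true.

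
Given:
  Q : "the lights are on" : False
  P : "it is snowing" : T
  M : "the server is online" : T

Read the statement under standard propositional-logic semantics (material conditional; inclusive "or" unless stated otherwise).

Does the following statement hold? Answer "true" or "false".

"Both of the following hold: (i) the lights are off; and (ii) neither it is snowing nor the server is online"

Values: Q=F, P=T, M=T.
In symbols: ~Q & (P nor M)

~Q = ~F = T
P nor M = T nor T = F
~Q & (P nor M) = T & F = F

false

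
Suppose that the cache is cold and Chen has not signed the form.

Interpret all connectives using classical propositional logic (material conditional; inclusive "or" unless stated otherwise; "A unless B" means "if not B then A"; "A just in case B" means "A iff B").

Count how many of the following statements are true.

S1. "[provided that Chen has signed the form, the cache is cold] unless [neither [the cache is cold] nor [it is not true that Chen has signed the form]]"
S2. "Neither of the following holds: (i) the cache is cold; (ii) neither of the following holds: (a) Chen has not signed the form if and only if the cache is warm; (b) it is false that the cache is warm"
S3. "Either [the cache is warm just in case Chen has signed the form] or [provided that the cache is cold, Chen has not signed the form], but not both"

Let Q = "Chen has signed the form" (False), P = "the cache is warm" (False).

S1: In symbols: (Q -> not P) or (not P nor not Q)

not P = not False = True
Q -> not P = False -> True = True
not P = not False = True
not Q = not False = True
not P nor not Q = True nor True = False
(Q -> not P) or (not P nor not Q) = True or False = True
Thus S1 is true.

S2: In symbols: not P nor ((not Q iff P) nor not P)

not P = not False = True
not Q = not False = True
not Q iff P = True iff False = False
not P = not False = True
(not Q iff P) nor not P = False nor True = False
not P nor ((not Q iff P) nor not P) = True nor False = False
Thus S2 is false.

S3: Formalization: (P iff Q) xor (not P -> not Q)

P iff Q = False iff False = True
not P = not False = True
not Q = not False = True
not P -> not Q = True -> True = True
(P iff Q) xor (not P -> not Q) = True xor True = False
Thus S3 is false.

1 of the 3 statements is true (S1).

1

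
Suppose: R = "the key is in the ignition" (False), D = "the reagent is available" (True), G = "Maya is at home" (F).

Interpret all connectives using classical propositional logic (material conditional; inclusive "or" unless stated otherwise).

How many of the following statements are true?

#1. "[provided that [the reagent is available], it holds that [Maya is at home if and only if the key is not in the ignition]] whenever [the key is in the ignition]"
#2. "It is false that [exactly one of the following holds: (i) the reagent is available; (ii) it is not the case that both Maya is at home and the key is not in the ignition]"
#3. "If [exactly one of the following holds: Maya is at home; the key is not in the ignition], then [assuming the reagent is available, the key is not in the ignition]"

3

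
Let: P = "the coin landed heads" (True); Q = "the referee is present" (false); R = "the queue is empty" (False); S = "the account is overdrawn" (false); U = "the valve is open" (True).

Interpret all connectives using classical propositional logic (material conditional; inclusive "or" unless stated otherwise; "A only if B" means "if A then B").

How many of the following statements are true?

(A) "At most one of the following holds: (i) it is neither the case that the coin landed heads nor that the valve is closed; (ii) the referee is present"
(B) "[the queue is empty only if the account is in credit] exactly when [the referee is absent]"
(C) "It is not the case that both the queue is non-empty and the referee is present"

(A): In symbols: (P ↓ ¬U) ↑ Q

¬U = ¬T = F
P ↓ ¬U = T ↓ F = F
(P ↓ ¬U) ↑ Q = F ↑ F = T
So (A) is true.

(B): Parsed as (R → ¬S) ↔ ¬Q

¬S = ¬F = T
R → ¬S = F → T = T
¬Q = ¬F = T
(R → ¬S) ↔ ¬Q = T ↔ T = T
Thus (B) is true.

(C): This is ¬R ↑ Q.

¬R = ¬F = T
¬R ↑ Q = T ↑ F = T
Hence (C) is true.

3 of the 3 statements are true ((A), (B), (C)).

3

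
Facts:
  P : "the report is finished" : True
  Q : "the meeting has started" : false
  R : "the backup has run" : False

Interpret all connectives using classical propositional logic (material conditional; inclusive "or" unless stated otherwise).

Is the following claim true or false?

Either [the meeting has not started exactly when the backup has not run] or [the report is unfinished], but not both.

True

This is (not Q iff not R) xor not P.

not Q = not False = True
not R = not False = True
not Q iff not R = True iff True = True
not P = not True = False
(not Q iff not R) xor not P = True xor False = True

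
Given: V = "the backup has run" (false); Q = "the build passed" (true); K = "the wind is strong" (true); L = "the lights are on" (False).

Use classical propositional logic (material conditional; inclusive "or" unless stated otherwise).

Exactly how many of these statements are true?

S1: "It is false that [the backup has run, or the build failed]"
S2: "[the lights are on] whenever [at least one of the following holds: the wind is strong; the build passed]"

1

S1: This is not (V or not Q).

not Q = not True = False
V or not Q = False or False = False
not (V or not Q) = not False = True
Thus S1 is true.

S2: In symbols: (K or Q) -> L

K or Q = True or True = True
(K or Q) -> L = True -> False = False
Thus S2 is false.

1 of the 2 statements is true.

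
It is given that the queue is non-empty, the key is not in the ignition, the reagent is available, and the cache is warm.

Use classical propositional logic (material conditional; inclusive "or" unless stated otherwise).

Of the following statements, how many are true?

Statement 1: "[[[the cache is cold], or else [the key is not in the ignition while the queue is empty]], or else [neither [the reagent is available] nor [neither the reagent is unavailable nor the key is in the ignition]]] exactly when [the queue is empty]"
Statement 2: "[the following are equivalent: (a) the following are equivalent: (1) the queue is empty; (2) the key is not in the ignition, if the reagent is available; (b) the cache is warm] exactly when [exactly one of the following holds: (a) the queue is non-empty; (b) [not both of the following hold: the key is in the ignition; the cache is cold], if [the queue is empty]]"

Let S = "the cache is warm" (T), Q = "the key is in the ignition" (F), P = "the queue is empty" (F), R = "the reagent is available" (T).

Statement 1: Parsed as ((¬S ∨ (¬Q ∧ P)) ∨ (R ↓ (¬R ↓ Q))) ↔ P

¬S = ¬T = F
¬Q = ¬F = T
¬Q ∧ P = T ∧ F = F
¬S ∨ (¬Q ∧ P) = F ∨ F = F
¬R = ¬T = F
¬R ↓ Q = F ↓ F = T
R ↓ (¬R ↓ Q) = T ↓ T = F
(¬S ∨ (¬Q ∧ P)) ∨ (R ↓ (¬R ↓ Q)) = F ∨ F = F
((¬S ∨ (¬Q ∧ P)) ∨ (R ↓ (¬R ↓ Q))) ↔ P = F ↔ F = T
So Statement 1 is true.

Statement 2: This is ((P ↔ (R → ¬Q)) ↔ S) ↔ (¬P ⊕ (P → (Q ↑ ¬S))).

¬Q = ¬F = T
R → ¬Q = T → T = T
P ↔ (R → ¬Q) = F ↔ T = F
(P ↔ (R → ¬Q)) ↔ S = F ↔ T = F
¬P = ¬F = T
¬S = ¬T = F
Q ↑ ¬S = F ↑ F = T
P → (Q ↑ ¬S) = F → T = T
¬P ⊕ (P → (Q ↑ ¬S)) = T ⊕ T = F
((P ↔ (R → ¬Q)) ↔ S) ↔ (¬P ⊕ (P → (Q ↑ ¬S))) = F ↔ F = T
Hence Statement 2 is true.

True statements: 2 (Statement 1, Statement 2).

2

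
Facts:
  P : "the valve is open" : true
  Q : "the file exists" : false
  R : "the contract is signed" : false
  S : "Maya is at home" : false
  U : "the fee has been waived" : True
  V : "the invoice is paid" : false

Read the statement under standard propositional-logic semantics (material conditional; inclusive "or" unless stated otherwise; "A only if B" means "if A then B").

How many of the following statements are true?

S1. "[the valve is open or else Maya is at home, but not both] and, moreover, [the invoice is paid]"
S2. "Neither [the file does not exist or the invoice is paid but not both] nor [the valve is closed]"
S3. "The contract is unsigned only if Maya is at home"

S1: Formalization: (P xor S) and V

P xor S = True xor False = True
(P xor S) and V = True and False = False
So S1 is false.

S2: Parsed as (not Q xor V) nor not P

not Q = not False = True
not Q xor V = True xor False = True
not P = not True = False
(not Q xor V) nor not P = True nor False = False
Hence S2 is false.

S3: Parsed as not R -> S

not R = not False = True
not R -> S = True -> False = False
So S3 is false.

True statements: 0 (none).

0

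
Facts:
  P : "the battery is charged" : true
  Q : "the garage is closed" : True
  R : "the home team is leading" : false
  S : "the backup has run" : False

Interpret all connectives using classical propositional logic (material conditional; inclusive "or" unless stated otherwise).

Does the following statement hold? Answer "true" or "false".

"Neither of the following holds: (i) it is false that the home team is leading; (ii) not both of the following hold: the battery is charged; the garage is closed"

False.

This is not R nor (P nand Q).

not R = not False = True
P nand Q = True nand True = False
not R nor (P nand Q) = True nor False = False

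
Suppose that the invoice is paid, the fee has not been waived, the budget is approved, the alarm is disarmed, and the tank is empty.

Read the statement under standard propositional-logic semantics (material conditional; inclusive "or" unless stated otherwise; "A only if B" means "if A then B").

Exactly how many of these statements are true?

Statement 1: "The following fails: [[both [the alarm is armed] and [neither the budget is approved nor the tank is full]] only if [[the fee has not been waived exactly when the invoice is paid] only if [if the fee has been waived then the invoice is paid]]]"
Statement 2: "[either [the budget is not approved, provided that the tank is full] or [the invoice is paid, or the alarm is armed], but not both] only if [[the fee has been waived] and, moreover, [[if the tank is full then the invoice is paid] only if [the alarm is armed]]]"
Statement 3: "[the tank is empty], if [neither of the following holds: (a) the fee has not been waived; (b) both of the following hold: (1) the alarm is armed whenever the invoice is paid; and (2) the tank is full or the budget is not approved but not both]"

2

Let H = "the alarm is armed" (F), V = "the budget is approved" (T), M = "the tank is full" (F), K = "the fee has been waived" (F), G = "the invoice is paid" (T).

Statement 1: Formalization: ¬((H ∧ (V ↓ M)) → ((¬K ↔ G) → (K → G)))

V ↓ M = T ↓ F = F
H ∧ (V ↓ M) = F ∧ F = F
¬K = ¬F = T
¬K ↔ G = T ↔ T = T
K → G = F → T = T
(¬K ↔ G) → (K → G) = T → T = T
(H ∧ (V ↓ M)) → ((¬K ↔ G) → (K → G)) = F → T = T
¬((H ∧ (V ↓ M)) → ((¬K ↔ G) → (K → G))) = ¬T = F
Thus Statement 1 is false.

Statement 2: In symbols: ((M → ¬V) ⊕ (G ∨ H)) → (K ∧ ((M → G) → H))

¬V = ¬T = F
M → ¬V = F → F = T
G ∨ H = T ∨ F = T
(M → ¬V) ⊕ (G ∨ H) = T ⊕ T = F
M → G = F → T = T
(M → G) → H = T → F = F
K ∧ ((M → G) → H) = F ∧ F = F
((M → ¬V) ⊕ (G ∨ H)) → (K ∧ ((M → G) → H)) = F → F = T
So Statement 2 is true.

Statement 3: Parsed as (¬K ↓ ((G → H) ∧ (M ⊕ ¬V))) → ¬M

¬K = ¬F = T
G → H = T → F = F
¬V = ¬T = F
M ⊕ ¬V = F ⊕ F = F
(G → H) ∧ (M ⊕ ¬V) = F ∧ F = F
¬K ↓ ((G → H) ∧ (M ⊕ ¬V)) = T ↓ F = F
¬M = ¬F = T
(¬K ↓ ((G → H) ∧ (M ⊕ ¬V))) → ¬M = F → T = T
So Statement 3 is true.

2 of the 3 statements are true.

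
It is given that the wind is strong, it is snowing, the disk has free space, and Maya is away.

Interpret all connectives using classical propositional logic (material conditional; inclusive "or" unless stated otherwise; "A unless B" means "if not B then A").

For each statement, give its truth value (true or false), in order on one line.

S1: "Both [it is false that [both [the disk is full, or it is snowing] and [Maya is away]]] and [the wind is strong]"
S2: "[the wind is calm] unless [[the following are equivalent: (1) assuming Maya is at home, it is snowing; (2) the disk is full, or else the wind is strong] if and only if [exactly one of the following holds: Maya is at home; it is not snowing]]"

S1 false / S2 false

Let R = "the disk is full" (False), Q = "it is snowing" (True), S = "Maya is at home" (False), P = "the wind is strong" (True).

S1: Parsed as not ((R or Q) and not S) and P

R or Q = False or True = True
not S = not False = True
(R or Q) and not S = True and True = True
not ((R or Q) and not S) = not True = False
not ((R or Q) and not S) and P = False and True = False
Thus S1 is false.

S2: This is not P or (((S -> Q) iff (R or P)) iff (S xor not Q)).

not P = not True = False
S -> Q = False -> True = True
R or P = False or True = True
(S -> Q) iff (R or P) = True iff True = True
not Q = not True = False
S xor not Q = False xor False = False
((S -> Q) iff (R or P)) iff (S xor not Q) = True iff False = False
not P or (((S -> Q) iff (R or P)) iff (S xor not Q)) = False or False = False
So S2 is false.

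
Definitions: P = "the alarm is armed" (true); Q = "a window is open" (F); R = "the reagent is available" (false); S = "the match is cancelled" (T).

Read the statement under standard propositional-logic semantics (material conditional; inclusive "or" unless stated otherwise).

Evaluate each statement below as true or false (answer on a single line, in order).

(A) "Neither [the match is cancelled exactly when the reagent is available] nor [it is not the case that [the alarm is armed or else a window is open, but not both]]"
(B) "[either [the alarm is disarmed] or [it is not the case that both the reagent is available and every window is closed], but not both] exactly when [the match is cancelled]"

(A): Formalization: (S <-> R) nor ~(P xor Q)

S <-> R = T <-> F = F
P xor Q = T xor F = T
~(P xor Q) = ~T = F
(S <-> R) nor ~(P xor Q) = F nor F = T
Hence (A) is true.

(B): This is (~P xor (R nand ~Q)) <-> S.

~P = ~T = F
~Q = ~F = T
R nand ~Q = F nand T = T
~P xor (R nand ~Q) = F xor T = T
(~P xor (R nand ~Q)) <-> S = T <-> T = T
Hence (B) is true.

(A) T, (B) T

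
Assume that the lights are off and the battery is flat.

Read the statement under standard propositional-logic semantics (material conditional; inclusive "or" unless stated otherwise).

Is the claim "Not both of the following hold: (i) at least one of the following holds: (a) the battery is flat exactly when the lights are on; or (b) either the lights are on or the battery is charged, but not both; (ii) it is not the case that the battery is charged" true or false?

True.

Let R = "the battery is charged" (F), M = "the lights are on" (F).
This is ((~R <-> M) | (M xor R)) nand ~R.

~R = ~F = T
~R <-> M = T <-> F = F
M xor R = F xor F = F
(~R <-> M) | (M xor R) = F | F = F
~R = ~F = T
((~R <-> M) | (M xor R)) nand ~R = F nand T = T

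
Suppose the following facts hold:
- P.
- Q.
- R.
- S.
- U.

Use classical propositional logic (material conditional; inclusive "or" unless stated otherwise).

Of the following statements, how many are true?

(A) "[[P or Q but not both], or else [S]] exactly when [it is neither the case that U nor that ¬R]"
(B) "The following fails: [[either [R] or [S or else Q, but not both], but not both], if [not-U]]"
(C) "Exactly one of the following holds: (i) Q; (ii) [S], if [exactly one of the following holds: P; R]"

(A): This is ((P xor Q) | S) <-> (U nor ~R).

P xor Q = T xor T = F
(P xor Q) | S = F | T = T
~R = ~T = F
U nor ~R = T nor F = F
((P xor Q) | S) <-> (U nor ~R) = T <-> F = F
So (A) is false.

(B): In symbols: ~(~U -> (R xor (S xor Q)))

~U = ~T = F
S xor Q = T xor T = F
R xor (S xor Q) = T xor F = T
~U -> (R xor (S xor Q)) = F -> T = T
~(~U -> (R xor (S xor Q))) = ~T = F
Thus (B) is false.

(C): Formalization: Q xor ((P xor R) -> S)

P xor R = T xor T = F
(P xor R) -> S = F -> T = T
Q xor ((P xor R) -> S) = T xor T = F
Hence (C) is false.

Count: 0.

0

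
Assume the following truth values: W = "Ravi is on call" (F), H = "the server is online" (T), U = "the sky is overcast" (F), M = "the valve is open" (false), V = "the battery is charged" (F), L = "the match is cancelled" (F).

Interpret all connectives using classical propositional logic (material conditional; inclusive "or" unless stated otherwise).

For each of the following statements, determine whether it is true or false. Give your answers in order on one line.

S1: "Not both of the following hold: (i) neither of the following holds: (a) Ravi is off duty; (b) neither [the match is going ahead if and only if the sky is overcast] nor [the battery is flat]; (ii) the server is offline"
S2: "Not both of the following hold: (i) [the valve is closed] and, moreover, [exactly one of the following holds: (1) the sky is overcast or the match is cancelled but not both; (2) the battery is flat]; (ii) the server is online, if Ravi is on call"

S1: In symbols: (~W nor ((~L <-> U) nor ~V)) nand ~H

~W = ~F = T
~L = ~F = T
~L <-> U = T <-> F = F
~V = ~F = T
(~L <-> U) nor ~V = F nor T = F
~W nor ((~L <-> U) nor ~V) = T nor F = F
~H = ~T = F
(~W nor ((~L <-> U) nor ~V)) nand ~H = F nand F = T
Thus S1 is true.

S2: In symbols: (~M & ((U xor L) xor ~V)) nand (W -> H)

~M = ~F = T
U xor L = F xor F = F
~V = ~F = T
(U xor L) xor ~V = F xor T = T
~M & ((U xor L) xor ~V) = T & T = T
W -> H = F -> T = T
(~M & ((U xor L) xor ~V)) nand (W -> H) = T nand T = F
So S2 is false.

S1 T, S2 F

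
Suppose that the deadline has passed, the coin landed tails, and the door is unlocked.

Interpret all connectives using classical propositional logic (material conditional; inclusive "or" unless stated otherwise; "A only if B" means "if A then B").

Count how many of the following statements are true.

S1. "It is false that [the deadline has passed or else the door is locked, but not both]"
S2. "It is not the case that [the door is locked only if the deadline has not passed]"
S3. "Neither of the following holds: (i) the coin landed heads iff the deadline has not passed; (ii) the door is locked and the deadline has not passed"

0

Let S = "the deadline has passed" (T), M = "the door is locked" (F), N = "the coin landed heads" (F).

S1: This is ¬(S ⊕ M).

S ⊕ M = T ⊕ F = T
¬(S ⊕ M) = ¬T = F
Hence S1 is false.

S2: Parsed as ¬(M → ¬S)

¬S = ¬T = F
M → ¬S = F → F = T
¬(M → ¬S) = ¬T = F
So S2 is false.

S3: In symbols: (N ↔ ¬S) ↓ (M ∧ ¬S)

¬S = ¬T = F
N ↔ ¬S = F ↔ F = T
¬S = ¬T = F
M ∧ ¬S = F ∧ F = F
(N ↔ ¬S) ↓ (M ∧ ¬S) = T ↓ F = F
Hence S3 is false.

0 of the 3 statements are true (none).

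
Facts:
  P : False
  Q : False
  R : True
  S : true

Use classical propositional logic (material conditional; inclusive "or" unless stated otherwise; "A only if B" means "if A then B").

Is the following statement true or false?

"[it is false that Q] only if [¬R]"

The statement is false.

This is ¬Q → ¬R.

¬Q = ¬F = T
¬R = ¬T = F
¬Q → ¬R = T → F = F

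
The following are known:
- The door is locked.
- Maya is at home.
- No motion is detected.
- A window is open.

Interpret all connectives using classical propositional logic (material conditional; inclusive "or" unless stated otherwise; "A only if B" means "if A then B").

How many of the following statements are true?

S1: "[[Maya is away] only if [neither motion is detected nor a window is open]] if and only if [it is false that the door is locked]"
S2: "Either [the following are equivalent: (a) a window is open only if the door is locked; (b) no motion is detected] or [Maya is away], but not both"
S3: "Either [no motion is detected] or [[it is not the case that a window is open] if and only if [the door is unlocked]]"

2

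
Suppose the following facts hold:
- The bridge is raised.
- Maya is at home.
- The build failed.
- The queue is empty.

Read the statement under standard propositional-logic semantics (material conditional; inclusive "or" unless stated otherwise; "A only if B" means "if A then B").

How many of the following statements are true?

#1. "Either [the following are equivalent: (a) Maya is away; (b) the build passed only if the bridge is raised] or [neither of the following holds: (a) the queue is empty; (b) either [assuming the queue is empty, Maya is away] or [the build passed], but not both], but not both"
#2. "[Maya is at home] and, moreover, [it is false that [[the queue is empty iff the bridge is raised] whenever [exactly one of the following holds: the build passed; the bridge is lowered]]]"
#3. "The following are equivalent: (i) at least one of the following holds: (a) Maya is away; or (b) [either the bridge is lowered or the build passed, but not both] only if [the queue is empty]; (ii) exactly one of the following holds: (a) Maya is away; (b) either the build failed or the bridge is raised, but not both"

Let Q = "Maya is at home" (T), R = "the build passed" (F), P = "the bridge is raised" (T), S = "the queue is empty" (T).

#1: In symbols: (~Q <-> (R -> P)) xor (S nor ((S -> ~Q) xor R))

~Q = ~T = F
R -> P = F -> T = T
~Q <-> (R -> P) = F <-> T = F
~Q = ~T = F
S -> ~Q = T -> F = F
(S -> ~Q) xor R = F xor F = F
S nor ((S -> ~Q) xor R) = T nor F = F
(~Q <-> (R -> P)) xor (S nor ((S -> ~Q) xor R)) = F xor F = F
Hence #1 is false.

#2: Formalization: Q & ~((R xor ~P) -> (S <-> P))

~P = ~T = F
R xor ~P = F xor F = F
S <-> P = T <-> T = T
(R xor ~P) -> (S <-> P) = F -> T = T
~((R xor ~P) -> (S <-> P)) = ~T = F
Q & ~((R xor ~P) -> (S <-> P)) = T & F = F
Hence #2 is false.

#3: Parsed as (~Q | ((~P xor R) -> S)) <-> (~Q xor (~R xor P))

~Q = ~T = F
~P = ~T = F
~P xor R = F xor F = F
(~P xor R) -> S = F -> T = T
~Q | ((~P xor R) -> S) = F | T = T
~Q = ~T = F
~R = ~F = T
~R xor P = T xor T = F
~Q xor (~R xor P) = F xor F = F
(~Q | ((~P xor R) -> S)) <-> (~Q xor (~R xor P)) = T <-> F = F
So #3 is false.

True statements: 0 (none).

0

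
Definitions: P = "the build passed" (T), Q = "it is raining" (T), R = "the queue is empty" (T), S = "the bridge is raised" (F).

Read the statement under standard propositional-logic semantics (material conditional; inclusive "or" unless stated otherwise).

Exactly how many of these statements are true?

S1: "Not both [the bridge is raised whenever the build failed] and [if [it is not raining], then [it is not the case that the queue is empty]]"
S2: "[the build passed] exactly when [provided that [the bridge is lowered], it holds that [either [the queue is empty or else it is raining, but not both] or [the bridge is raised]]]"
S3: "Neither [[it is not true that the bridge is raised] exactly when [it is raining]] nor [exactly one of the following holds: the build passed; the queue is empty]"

0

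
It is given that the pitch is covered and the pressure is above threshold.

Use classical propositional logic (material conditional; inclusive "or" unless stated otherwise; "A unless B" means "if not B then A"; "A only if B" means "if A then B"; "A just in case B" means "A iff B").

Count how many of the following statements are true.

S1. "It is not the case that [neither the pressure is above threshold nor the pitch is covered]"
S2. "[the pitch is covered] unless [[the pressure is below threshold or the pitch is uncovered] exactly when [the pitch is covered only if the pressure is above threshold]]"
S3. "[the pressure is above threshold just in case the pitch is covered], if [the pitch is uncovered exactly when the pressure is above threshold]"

3

Let Q = "the pressure is above threshold" (True), P = "the pitch is covered" (True).

S1: Parsed as not (Q nor P)

Q nor P = True nor True = False
not (Q nor P) = not False = True
So S1 is true.

S2: In symbols: P or ((not Q or not P) iff (P -> Q))

not Q = not True = False
not P = not True = False
not Q or not P = False or False = False
P -> Q = True -> True = True
(not Q or not P) iff (P -> Q) = False iff True = False
P or ((not Q or not P) iff (P -> Q)) = True or False = True
Thus S2 is true.

S3: This is (not P iff Q) -> (Q iff P).

not P = not True = False
not P iff Q = False iff True = False
Q iff P = True iff True = True
(not P iff Q) -> (Q iff P) = False -> True = True
Hence S3 is true.

Count: 3.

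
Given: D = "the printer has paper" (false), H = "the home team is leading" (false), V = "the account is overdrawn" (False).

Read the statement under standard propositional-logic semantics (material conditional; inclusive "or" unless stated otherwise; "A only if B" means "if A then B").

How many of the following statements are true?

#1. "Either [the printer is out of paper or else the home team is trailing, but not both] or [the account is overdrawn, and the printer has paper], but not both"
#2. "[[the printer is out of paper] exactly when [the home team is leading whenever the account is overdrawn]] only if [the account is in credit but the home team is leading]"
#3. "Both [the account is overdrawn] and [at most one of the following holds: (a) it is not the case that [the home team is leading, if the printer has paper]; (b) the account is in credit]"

#1: Parsed as (¬D ⊕ ¬H) ⊕ (V ∧ D)

¬D = ¬F = T
¬H = ¬F = T
¬D ⊕ ¬H = T ⊕ T = F
V ∧ D = F ∧ F = F
(¬D ⊕ ¬H) ⊕ (V ∧ D) = F ⊕ F = F
Thus #1 is false.

#2: This is (¬D ↔ (V → H)) → (¬V ∧ H).

¬D = ¬F = T
V → H = F → F = T
¬D ↔ (V → H) = T ↔ T = T
¬V = ¬F = T
¬V ∧ H = T ∧ F = F
(¬D ↔ (V → H)) → (¬V ∧ H) = T → F = F
Thus #2 is false.

#3: Formalization: V ∧ (¬(D → H) ↑ ¬V)

D → H = F → F = T
¬(D → H) = ¬T = F
¬V = ¬F = T
¬(D → H) ↑ ¬V = F ↑ T = T
V ∧ (¬(D → H) ↑ ¬V) = F ∧ T = F
So #3 is false.

Count: 0.

0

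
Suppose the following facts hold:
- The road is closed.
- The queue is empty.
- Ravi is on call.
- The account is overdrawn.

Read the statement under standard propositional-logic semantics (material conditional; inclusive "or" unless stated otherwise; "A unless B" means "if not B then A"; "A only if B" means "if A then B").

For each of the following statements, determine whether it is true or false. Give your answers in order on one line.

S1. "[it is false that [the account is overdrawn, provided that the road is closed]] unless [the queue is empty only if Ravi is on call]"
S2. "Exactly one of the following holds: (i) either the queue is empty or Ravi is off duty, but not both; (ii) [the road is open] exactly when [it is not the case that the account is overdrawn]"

Let N = "the road is closed" (True), U = "the account is overdrawn" (True), R = "the queue is empty" (True), Q = "Ravi is on call" (True).

S1: In symbols: not (N -> U) or (R -> Q)

N -> U = True -> True = True
not (N -> U) = not True = False
R -> Q = True -> True = True
not (N -> U) or (R -> Q) = False or True = True
Hence S1 is true.

S2: This is (R xor not Q) xor (not N iff not U).

not Q = not True = False
R xor not Q = True xor False = True
not N = not True = False
not U = not True = False
not N iff not U = False iff False = True
(R xor not Q) xor (not N iff not U) = True xor True = False
Thus S2 is false.

S1 true / S2 false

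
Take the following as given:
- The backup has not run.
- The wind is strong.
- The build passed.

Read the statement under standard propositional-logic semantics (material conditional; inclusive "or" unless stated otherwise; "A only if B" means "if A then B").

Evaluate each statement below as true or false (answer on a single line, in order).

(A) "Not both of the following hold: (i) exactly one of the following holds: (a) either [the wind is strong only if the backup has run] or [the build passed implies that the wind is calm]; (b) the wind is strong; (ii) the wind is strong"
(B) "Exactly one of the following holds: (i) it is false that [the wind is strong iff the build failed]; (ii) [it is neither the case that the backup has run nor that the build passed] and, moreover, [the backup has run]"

(A) false / (B) true

Let W = "the wind is strong" (T), M = "the backup has run" (F), R = "the build passed" (T).

(A): Parsed as (((W -> M) | (R -> ~W)) xor W) nand W

W -> M = T -> F = F
~W = ~T = F
R -> ~W = T -> F = F
(W -> M) | (R -> ~W) = F | F = F
((W -> M) | (R -> ~W)) xor W = F xor T = T
(((W -> M) | (R -> ~W)) xor W) nand W = T nand T = F
So (A) is false.

(B): Parsed as ~(W <-> ~R) xor ((M nor R) & M)

~R = ~T = F
W <-> ~R = T <-> F = F
~(W <-> ~R) = ~F = T
M nor R = F nor T = F
(M nor R) & M = F & F = F
~(W <-> ~R) xor ((M nor R) & M) = T xor F = T
Thus (B) is true.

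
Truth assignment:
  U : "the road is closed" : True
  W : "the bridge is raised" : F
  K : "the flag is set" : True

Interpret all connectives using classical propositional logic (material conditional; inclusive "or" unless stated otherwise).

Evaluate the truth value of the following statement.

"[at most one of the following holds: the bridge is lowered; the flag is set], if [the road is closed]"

Values: U=T, W=F, K=T.
Formalization: U → (¬W ↑ K)

¬W = ¬F = T
¬W ↑ K = T ↑ T = F
U → (¬W ↑ K) = T → F = F

false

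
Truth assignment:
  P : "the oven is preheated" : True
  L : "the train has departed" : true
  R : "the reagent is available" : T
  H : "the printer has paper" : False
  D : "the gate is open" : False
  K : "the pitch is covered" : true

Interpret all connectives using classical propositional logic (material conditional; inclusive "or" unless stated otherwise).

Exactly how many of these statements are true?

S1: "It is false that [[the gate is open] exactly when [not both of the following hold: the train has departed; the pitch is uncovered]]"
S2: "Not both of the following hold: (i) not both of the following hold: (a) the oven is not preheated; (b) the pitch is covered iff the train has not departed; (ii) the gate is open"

2

S1: In symbols: ~(D <-> (L nand ~K))

~K = ~T = F
L nand ~K = T nand F = T
D <-> (L nand ~K) = F <-> T = F
~(D <-> (L nand ~K)) = ~F = T
So S1 is true.

S2: In symbols: (~P nand (K <-> ~L)) nand D

~P = ~T = F
~L = ~T = F
K <-> ~L = T <-> F = F
~P nand (K <-> ~L) = F nand F = T
(~P nand (K <-> ~L)) nand D = T nand F = T
So S2 is true.

True statements: 2 (S1, S2).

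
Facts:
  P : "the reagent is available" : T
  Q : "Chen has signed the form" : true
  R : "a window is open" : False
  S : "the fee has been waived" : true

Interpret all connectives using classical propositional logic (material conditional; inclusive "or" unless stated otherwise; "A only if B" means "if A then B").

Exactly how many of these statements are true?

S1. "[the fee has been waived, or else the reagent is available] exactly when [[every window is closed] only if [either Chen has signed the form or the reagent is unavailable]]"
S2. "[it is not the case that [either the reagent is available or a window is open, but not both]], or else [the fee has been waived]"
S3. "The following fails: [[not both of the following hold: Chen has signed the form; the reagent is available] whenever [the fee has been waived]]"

S1: This is (S ∨ P) ↔ (¬R → (Q ∨ ¬P)).

S ∨ P = T ∨ T = T
¬R = ¬F = T
¬P = ¬T = F
Q ∨ ¬P = T ∨ F = T
¬R → (Q ∨ ¬P) = T → T = T
(S ∨ P) ↔ (¬R → (Q ∨ ¬P)) = T ↔ T = T
So S1 is true.

S2: Formalization: ¬(P ⊕ R) ∨ S

P ⊕ R = T ⊕ F = T
¬(P ⊕ R) = ¬T = F
¬(P ⊕ R) ∨ S = F ∨ T = T
Thus S2 is true.

S3: This is ¬(S → (Q ↑ P)).

Q ↑ P = T ↑ T = F
S → (Q ↑ P) = T → F = F
¬(S → (Q ↑ P)) = ¬F = T
Hence S3 is true.

Count: 3.

3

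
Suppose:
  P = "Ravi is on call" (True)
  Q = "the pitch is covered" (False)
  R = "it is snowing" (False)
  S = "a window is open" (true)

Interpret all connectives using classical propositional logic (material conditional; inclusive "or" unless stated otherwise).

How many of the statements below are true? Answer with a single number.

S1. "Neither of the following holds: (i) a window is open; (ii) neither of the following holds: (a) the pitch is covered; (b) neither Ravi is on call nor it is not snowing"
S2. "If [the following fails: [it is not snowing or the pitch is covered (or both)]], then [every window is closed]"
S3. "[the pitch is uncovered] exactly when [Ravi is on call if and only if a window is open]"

2

S1: Formalization: S nor (Q nor (P nor ~R))

~R = ~F = T
P nor ~R = T nor T = F
Q nor (P nor ~R) = F nor F = T
S nor (Q nor (P nor ~R)) = T nor T = F
Hence S1 is false.

S2: In symbols: ~(~R | Q) -> ~S

~R = ~F = T
~R | Q = T | F = T
~(~R | Q) = ~T = F
~S = ~T = F
~(~R | Q) -> ~S = F -> F = T
Thus S2 is true.

S3: This is ~Q <-> (P <-> S).

~Q = ~F = T
P <-> S = T <-> T = T
~Q <-> (P <-> S) = T <-> T = T
So S3 is true.

Count: 2.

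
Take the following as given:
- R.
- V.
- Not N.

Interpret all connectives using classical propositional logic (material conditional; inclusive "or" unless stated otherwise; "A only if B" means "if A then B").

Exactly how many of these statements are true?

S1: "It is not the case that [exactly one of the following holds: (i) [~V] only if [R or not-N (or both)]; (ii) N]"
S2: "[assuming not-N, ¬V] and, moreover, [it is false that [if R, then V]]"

0

S1: In symbols: ~((~V -> (R | ~N)) xor N)

~V = ~T = F
~N = ~F = T
R | ~N = T | T = T
~V -> (R | ~N) = F -> T = T
(~V -> (R | ~N)) xor N = T xor F = T
~((~V -> (R | ~N)) xor N) = ~T = F
So S1 is false.

S2: Formalization: (~N -> ~V) & ~(R -> V)

~N = ~F = T
~V = ~T = F
~N -> ~V = T -> F = F
R -> V = T -> T = T
~(R -> V) = ~T = F
(~N -> ~V) & ~(R -> V) = F & F = F
Hence S2 is false.

Count: 0.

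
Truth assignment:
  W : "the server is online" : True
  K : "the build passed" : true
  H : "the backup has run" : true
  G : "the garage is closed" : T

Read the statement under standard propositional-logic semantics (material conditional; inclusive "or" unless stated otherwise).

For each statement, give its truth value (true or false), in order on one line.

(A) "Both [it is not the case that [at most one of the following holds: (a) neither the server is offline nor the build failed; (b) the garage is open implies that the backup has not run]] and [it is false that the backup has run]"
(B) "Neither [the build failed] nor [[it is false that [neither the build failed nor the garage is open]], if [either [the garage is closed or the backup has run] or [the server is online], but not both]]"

(A): This is ¬((¬W ↓ ¬K) ↑ (¬G → ¬H)) ∧ ¬H.

¬W = ¬T = F
¬K = ¬T = F
¬W ↓ ¬K = F ↓ F = T
¬G = ¬T = F
¬H = ¬T = F
¬G → ¬H = F → F = T
(¬W ↓ ¬K) ↑ (¬G → ¬H) = T ↑ T = F
¬((¬W ↓ ¬K) ↑ (¬G → ¬H)) = ¬F = T
¬H = ¬T = F
¬((¬W ↓ ¬K) ↑ (¬G → ¬H)) ∧ ¬H = T ∧ F = F
Hence (A) is false.

(B): This is ¬K ↓ (((G ∨ H) ⊕ W) → ¬(¬K ↓ ¬G)).

¬K = ¬T = F
G ∨ H = T ∨ T = T
(G ∨ H) ⊕ W = T ⊕ T = F
¬K = ¬T = F
¬G = ¬T = F
¬K ↓ ¬G = F ↓ F = T
¬(¬K ↓ ¬G) = ¬T = F
((G ∨ H) ⊕ W) → ¬(¬K ↓ ¬G) = F → F = T
¬K ↓ (((G ∨ H) ⊕ W) → ¬(¬K ↓ ¬G)) = F ↓ T = F
Thus (B) is false.

(A) F, (B) F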